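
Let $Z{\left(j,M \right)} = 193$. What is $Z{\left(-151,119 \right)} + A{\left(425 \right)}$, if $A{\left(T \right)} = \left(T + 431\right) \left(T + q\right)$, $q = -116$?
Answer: $264697$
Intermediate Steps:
$A{\left(T \right)} = \left(-116 + T\right) \left(431 + T\right)$ ($A{\left(T \right)} = \left(T + 431\right) \left(T - 116\right) = \left(431 + T\right) \left(-116 + T\right) = \left(-116 + T\right) \left(431 + T\right)$)
$Z{\left(-151,119 \right)} + A{\left(425 \right)} = 193 + \left(-49996 + 425^{2} + 315 \cdot 425\right) = 193 + \left(-49996 + 180625 + 133875\right) = 193 + 264504 = 264697$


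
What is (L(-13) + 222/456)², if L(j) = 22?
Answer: 2920681/5776 ≈ 505.66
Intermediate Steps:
(L(-13) + 222/456)² = (22 + 222/456)² = (22 + 222*(1/456))² = (22 + 37/76)² = (1709/76)² = 2920681/5776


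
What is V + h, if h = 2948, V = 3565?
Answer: 6513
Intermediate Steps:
V + h = 3565 + 2948 = 6513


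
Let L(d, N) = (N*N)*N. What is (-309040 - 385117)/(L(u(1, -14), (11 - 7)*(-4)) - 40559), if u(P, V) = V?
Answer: 694157/44655 ≈ 15.545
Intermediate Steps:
L(d, N) = N³ (L(d, N) = N²*N = N³)
(-309040 - 385117)/(L(u(1, -14), (11 - 7)*(-4)) - 40559) = (-309040 - 385117)/(((11 - 7)*(-4))³ - 40559) = -694157/((4*(-4))³ - 40559) = -694157/((-16)³ - 40559) = -694157/(-4096 - 40559) = -694157/(-44655) = -694157*(-1/44655) = 694157/44655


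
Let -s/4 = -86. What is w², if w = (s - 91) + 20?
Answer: 74529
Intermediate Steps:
s = 344 (s = -4*(-86) = 344)
w = 273 (w = (344 - 91) + 20 = 253 + 20 = 273)
w² = 273² = 74529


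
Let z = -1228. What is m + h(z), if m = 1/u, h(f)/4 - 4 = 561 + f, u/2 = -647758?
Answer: -3435708433/1295516 ≈ -2652.0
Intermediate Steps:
u = -1295516 (u = 2*(-647758) = -1295516)
h(f) = 2260 + 4*f (h(f) = 16 + 4*(561 + f) = 16 + (2244 + 4*f) = 2260 + 4*f)
m = -1/1295516 (m = 1/(-1295516) = -1/1295516 ≈ -7.7189e-7)
m + h(z) = -1/1295516 + (2260 + 4*(-1228)) = -1/1295516 + (2260 - 4912) = -1/1295516 - 2652 = -3435708433/1295516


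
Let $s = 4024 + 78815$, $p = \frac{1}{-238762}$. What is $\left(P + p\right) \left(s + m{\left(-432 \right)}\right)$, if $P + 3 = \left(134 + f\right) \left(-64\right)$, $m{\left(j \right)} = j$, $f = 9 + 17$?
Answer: $- \frac{201537786834969}{238762} \approx -8.4409 \cdot 10^{8}$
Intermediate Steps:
$f = 26$
$p = - \frac{1}{238762} \approx -4.1883 \cdot 10^{-6}$
$s = 82839$
$P = -10243$ ($P = -3 + \left(134 + 26\right) \left(-64\right) = -3 + 160 \left(-64\right) = -3 - 10240 = -10243$)
$\left(P + p\right) \left(s + m{\left(-432 \right)}\right) = \left(-10243 - \frac{1}{238762}\right) \left(82839 - 432\right) = \left(- \frac{2445639167}{238762}\right) 82407 = - \frac{201537786834969}{238762}$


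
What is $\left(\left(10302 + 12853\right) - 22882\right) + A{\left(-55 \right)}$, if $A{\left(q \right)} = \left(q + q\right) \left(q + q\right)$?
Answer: $12373$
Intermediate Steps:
$A{\left(q \right)} = 4 q^{2}$ ($A{\left(q \right)} = 2 q 2 q = 4 q^{2}$)
$\left(\left(10302 + 12853\right) - 22882\right) + A{\left(-55 \right)} = \left(\left(10302 + 12853\right) - 22882\right) + 4 \left(-55\right)^{2} = \left(23155 - 22882\right) + 4 \cdot 3025 = 273 + 12100 = 12373$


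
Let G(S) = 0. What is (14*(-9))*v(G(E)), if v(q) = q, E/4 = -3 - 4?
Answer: 0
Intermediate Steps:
E = -28 (E = 4*(-3 - 4) = 4*(-7) = -28)
(14*(-9))*v(G(E)) = (14*(-9))*0 = -126*0 = 0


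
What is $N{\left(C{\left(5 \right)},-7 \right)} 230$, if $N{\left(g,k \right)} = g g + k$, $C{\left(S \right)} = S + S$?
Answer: $21390$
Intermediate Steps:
$C{\left(S \right)} = 2 S$
$N{\left(g,k \right)} = k + g^{2}$ ($N{\left(g,k \right)} = g^{2} + k = k + g^{2}$)
$N{\left(C{\left(5 \right)},-7 \right)} 230 = \left(-7 + \left(2 \cdot 5\right)^{2}\right) 230 = \left(-7 + 10^{2}\right) 230 = \left(-7 + 100\right) 230 = 93 \cdot 230 = 21390$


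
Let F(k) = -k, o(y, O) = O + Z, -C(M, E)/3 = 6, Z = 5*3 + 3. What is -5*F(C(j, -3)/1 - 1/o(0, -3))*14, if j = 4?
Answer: -3794/3 ≈ -1264.7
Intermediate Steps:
Z = 18 (Z = 15 + 3 = 18)
C(M, E) = -18 (C(M, E) = -3*6 = -18)
o(y, O) = 18 + O (o(y, O) = O + 18 = 18 + O)
-5*F(C(j, -3)/1 - 1/o(0, -3))*14 = -(-5)*(-18/1 - 1/(18 - 3))*14 = -(-5)*(-18*1 - 1/15)*14 = -(-5)*(-18 - 1*1/15)*14 = -(-5)*(-18 - 1/15)*14 = -(-5)*(-271)/15*14 = -5*271/15*14 = -271/3*14 = -3794/3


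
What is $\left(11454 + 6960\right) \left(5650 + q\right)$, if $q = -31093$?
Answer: $-468507402$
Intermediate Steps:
$\left(11454 + 6960\right) \left(5650 + q\right) = \left(11454 + 6960\right) \left(5650 - 31093\right) = 18414 \left(-25443\right) = -468507402$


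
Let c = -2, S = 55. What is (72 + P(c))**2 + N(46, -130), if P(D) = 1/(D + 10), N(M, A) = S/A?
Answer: 4327725/832 ≈ 5201.6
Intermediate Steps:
N(M, A) = 55/A
P(D) = 1/(10 + D)
(72 + P(c))**2 + N(46, -130) = (72 + 1/(10 - 2))**2 + 55/(-130) = (72 + 1/8)**2 + 55*(-1/130) = (72 + 1/8)**2 - 11/26 = (577/8)**2 - 11/26 = 332929/64 - 11/26 = 4327725/832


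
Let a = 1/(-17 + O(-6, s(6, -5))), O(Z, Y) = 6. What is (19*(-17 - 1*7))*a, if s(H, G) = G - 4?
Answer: 456/11 ≈ 41.455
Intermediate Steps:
s(H, G) = -4 + G
a = -1/11 (a = 1/(-17 + 6) = 1/(-11) = -1/11 ≈ -0.090909)
(19*(-17 - 1*7))*a = (19*(-17 - 1*7))*(-1/11) = (19*(-17 - 7))*(-1/11) = (19*(-24))*(-1/11) = -456*(-1/11) = 456/11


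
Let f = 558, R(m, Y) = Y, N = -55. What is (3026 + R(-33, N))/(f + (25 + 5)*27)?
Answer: 2971/1368 ≈ 2.1718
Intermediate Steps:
(3026 + R(-33, N))/(f + (25 + 5)*27) = (3026 - 55)/(558 + (25 + 5)*27) = 2971/(558 + 30*27) = 2971/(558 + 810) = 2971/1368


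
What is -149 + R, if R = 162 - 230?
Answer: -217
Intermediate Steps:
R = -68
-149 + R = -149 - 68 = -217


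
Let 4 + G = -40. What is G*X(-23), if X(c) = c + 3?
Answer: 880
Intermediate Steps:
G = -44 (G = -4 - 40 = -44)
X(c) = 3 + c
G*X(-23) = -44*(3 - 23) = -44*(-20) = 880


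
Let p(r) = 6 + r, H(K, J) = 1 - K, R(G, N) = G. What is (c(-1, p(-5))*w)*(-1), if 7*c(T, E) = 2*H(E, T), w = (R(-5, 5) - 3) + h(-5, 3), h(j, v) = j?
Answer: 0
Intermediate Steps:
w = -13 (w = (-5 - 3) - 5 = -8 - 5 = -13)
c(T, E) = 2/7 - 2*E/7 (c(T, E) = (2*(1 - E))/7 = (2 - 2*E)/7 = 2/7 - 2*E/7)
(c(-1, p(-5))*w)*(-1) = ((2/7 - 2*(6 - 5)/7)*(-13))*(-1) = ((2/7 - 2/7*1)*(-13))*(-1) = ((2/7 - 2/7)*(-13))*(-1) = (0*(-13))*(-1) = 0*(-1) = 0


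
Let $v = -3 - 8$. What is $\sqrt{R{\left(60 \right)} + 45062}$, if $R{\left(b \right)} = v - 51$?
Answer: $150 \sqrt{2} \approx 212.13$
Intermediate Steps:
$v = -11$ ($v = -3 - 8 = -11$)
$R{\left(b \right)} = -62$ ($R{\left(b \right)} = -11 - 51 = -62$)
$\sqrt{R{\left(60 \right)} + 45062} = \sqrt{-62 + 45062} = \sqrt{45000} = 150 \sqrt{2}$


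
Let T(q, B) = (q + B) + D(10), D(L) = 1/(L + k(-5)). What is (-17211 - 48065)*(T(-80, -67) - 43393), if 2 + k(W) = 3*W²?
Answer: 235895649044/83 ≈ 2.8421e+9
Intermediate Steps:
k(W) = -2 + 3*W²
D(L) = 1/(73 + L) (D(L) = 1/(L + (-2 + 3*(-5)²)) = 1/(L + (-2 + 3*25)) = 1/(L + (-2 + 75)) = 1/(L + 73) = 1/(73 + L))
T(q, B) = 1/83 + B + q (T(q, B) = (q + B) + 1/(73 + 10) = (B + q) + 1/83 = 1/83 + B + q)
(-17211 - 48065)*(T(-80, -67) - 43393) = (-17211 - 48065)*((1/83 - 67 - 80) - 43393) = -65276*(-12200/83 - 43393) = -65276*(-3613819/83) = 235895649044/83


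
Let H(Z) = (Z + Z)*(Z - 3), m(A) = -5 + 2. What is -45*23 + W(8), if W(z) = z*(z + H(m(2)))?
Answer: -683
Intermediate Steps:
m(A) = -3
H(Z) = 2*Z*(-3 + Z) (H(Z) = (2*Z)*(-3 + Z) = 2*Z*(-3 + Z))
W(z) = z*(36 + z) (W(z) = z*(z + 2*(-3)*(-3 - 3)) = z*(z + 2*(-3)*(-6)) = z*(z + 36) = z*(36 + z))
-45*23 + W(8) = -45*23 + 8*(36 + 8) = -1035 + 8*44 = -1035 + 352 = -683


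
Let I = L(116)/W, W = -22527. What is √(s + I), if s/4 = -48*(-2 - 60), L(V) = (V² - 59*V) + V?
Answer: 2*√167797791010/7509 ≈ 109.10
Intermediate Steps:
L(V) = V² - 58*V
s = 11904 (s = 4*(-48*(-2 - 60)) = 4*(-48*(-62)) = 4*2976 = 11904)
I = -6728/22527 (I = (116*(-58 + 116))/(-22527) = (116*58)*(-1/22527) = 6728*(-1/22527) = -6728/22527 ≈ -0.29866)
√(s + I) = √(11904 - 6728/22527) = √(268154680/22527) = 2*√167797791010/7509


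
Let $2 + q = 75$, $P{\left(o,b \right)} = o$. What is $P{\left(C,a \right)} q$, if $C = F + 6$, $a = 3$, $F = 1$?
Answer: $511$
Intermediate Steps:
$C = 7$ ($C = 1 + 6 = 7$)
$q = 73$ ($q = -2 + 75 = 73$)
$P{\left(C,a \right)} q = 7 \cdot 73 = 511$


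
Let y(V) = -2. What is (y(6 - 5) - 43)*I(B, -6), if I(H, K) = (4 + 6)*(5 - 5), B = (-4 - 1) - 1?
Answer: 0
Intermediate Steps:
B = -6 (B = -5 - 1 = -6)
I(H, K) = 0 (I(H, K) = 10*0 = 0)
(y(6 - 5) - 43)*I(B, -6) = (-2 - 43)*0 = -45*0 = 0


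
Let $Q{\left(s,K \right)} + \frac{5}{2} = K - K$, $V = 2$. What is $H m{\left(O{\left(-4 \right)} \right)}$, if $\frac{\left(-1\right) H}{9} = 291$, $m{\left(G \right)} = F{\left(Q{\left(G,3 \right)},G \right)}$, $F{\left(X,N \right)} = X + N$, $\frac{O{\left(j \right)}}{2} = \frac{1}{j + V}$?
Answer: $\frac{18333}{2} \approx 9166.5$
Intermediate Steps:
$Q{\left(s,K \right)} = - \frac{5}{2}$ ($Q{\left(s,K \right)} = - \frac{5}{2} + \left(K - K\right) = - \frac{5}{2} + 0 = - \frac{5}{2}$)
$O{\left(j \right)} = \frac{2}{2 + j}$ ($O{\left(j \right)} = \frac{2}{j + 2} = \frac{2}{2 + j}$)
$F{\left(X,N \right)} = N + X$
$m{\left(G \right)} = - \frac{5}{2} + G$ ($m{\left(G \right)} = G - \frac{5}{2} = - \frac{5}{2} + G$)
$H = -2619$ ($H = \left(-9\right) 291 = -2619$)
$H m{\left(O{\left(-4 \right)} \right)} = - 2619 \left(- \frac{5}{2} + \frac{2}{2 - 4}\right) = - 2619 \left(- \frac{5}{2} + \frac{2}{-2}\right) = - 2619 \left(- \frac{5}{2} + 2 \left(- \frac{1}{2}\right)\right) = - 2619 \left(- \frac{5}{2} - 1\right) = \left(-2619\right) \left(- \frac{7}{2}\right) = \frac{18333}{2}$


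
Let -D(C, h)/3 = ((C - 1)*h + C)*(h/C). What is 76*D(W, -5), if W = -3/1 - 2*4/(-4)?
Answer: -10260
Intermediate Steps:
W = -1 (W = -3*1 - 8*(-¼) = -3 + 2 = -1)
D(C, h) = -3*h*(C + h*(-1 + C))/C (D(C, h) = -3*((C - 1)*h + C)*h/C = -3*((-1 + C)*h + C)*h/C = -3*(h*(-1 + C) + C)*h/C = -3*(C + h*(-1 + C))*h/C = -3*h*(C + h*(-1 + C))/C)
76*D(W, -5) = 76*(3*(-5)*(-5 - 1*(-1) - 1*(-1)*(-5))/(-1)) = 76*(3*(-5)*(-1)*(-5 + 1 - 5)) = 76*(3*(-5)*(-1)*(-9)) = 76*(-135) = -10260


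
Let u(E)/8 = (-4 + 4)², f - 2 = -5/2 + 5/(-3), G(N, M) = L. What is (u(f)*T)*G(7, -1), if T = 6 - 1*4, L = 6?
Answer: 0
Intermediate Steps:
G(N, M) = 6
f = -13/6 (f = 2 + (-5/2 + 5/(-3)) = 2 + (-5*½ + 5*(-⅓)) = 2 + (-5/2 - 5/3) = 2 - 25/6 = -13/6 ≈ -2.1667)
u(E) = 0 (u(E) = 8*(-4 + 4)² = 8*0² = 8*0 = 0)
T = 2 (T = 6 - 4 = 2)
(u(f)*T)*G(7, -1) = (0*2)*6 = 0*6 = 0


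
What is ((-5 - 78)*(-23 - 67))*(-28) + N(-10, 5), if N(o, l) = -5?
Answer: -209165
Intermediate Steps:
((-5 - 78)*(-23 - 67))*(-28) + N(-10, 5) = ((-5 - 78)*(-23 - 67))*(-28) - 5 = -83*(-90)*(-28) - 5 = 7470*(-28) - 5 = -209160 - 5 = -209165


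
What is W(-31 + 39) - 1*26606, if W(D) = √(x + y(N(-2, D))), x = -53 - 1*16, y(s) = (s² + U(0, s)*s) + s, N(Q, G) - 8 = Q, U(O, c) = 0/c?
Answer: -26606 + 3*I*√3 ≈ -26606.0 + 5.1962*I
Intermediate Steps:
U(O, c) = 0
N(Q, G) = 8 + Q
y(s) = s + s² (y(s) = (s² + 0*s) + s = (s² + 0) + s = s² + s = s + s²)
x = -69 (x = -53 - 16 = -69)
W(D) = 3*I*√3 (W(D) = √(-69 + (8 - 2)*(1 + (8 - 2))) = √(-69 + 6*(1 + 6)) = √(-69 + 6*7) = √(-69 + 42) = √(-27) = 3*I*√3)
W(-31 + 39) - 1*26606 = 3*I*√3 - 1*26606 = 3*I*√3 - 26606 = -26606 + 3*I*√3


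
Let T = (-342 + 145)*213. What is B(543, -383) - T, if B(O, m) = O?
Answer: 42504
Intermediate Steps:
T = -41961 (T = -197*213 = -41961)
B(543, -383) - T = 543 - 1*(-41961) = 543 + 41961 = 42504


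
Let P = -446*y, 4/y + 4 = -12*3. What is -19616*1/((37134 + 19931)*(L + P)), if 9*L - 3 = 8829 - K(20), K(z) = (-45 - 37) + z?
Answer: -176544/530442001 ≈ -0.00033282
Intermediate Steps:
K(z) = -82 + z
L = 8894/9 (L = 1/3 + (8829 - (-82 + 20))/9 = 1/3 + (8829 - 1*(-62))/9 = 1/3 + (8829 + 62)/9 = 1/3 + (1/9)*8891 = 1/3 + 8891/9 = 8894/9 ≈ 988.22)
y = -1/10 (y = 4/(-4 - 12*3) = 4/(-4 - 36) = 4/(-40) = 4*(-1/40) = -1/10 ≈ -0.10000)
P = 223/5 (P = -446*(-1/10) = 223/5 ≈ 44.600)
-19616*1/((37134 + 19931)*(L + P)) = -19616*1/((37134 + 19931)*(8894/9 + 223/5)) = -19616/((46477/45)*57065) = -19616/530442001/9 = -19616*9/530442001 = -176544/530442001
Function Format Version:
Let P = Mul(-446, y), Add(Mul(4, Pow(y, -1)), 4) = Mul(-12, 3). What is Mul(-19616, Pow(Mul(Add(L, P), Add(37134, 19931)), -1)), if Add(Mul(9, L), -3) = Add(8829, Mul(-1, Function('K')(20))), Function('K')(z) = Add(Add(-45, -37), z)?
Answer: Rational(-176544, 530442001) ≈ -0.00033282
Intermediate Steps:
Function('K')(z) = Add(-82, z)
L = Rational(8894, 9) (L = Add(Rational(1, 3), Mul(Rational(1, 9), Add(8829, Mul(-1, Add(-82, 20))))) = Add(Rational(1, 3), Mul(Rational(1, 9), Add(8829, Mul(-1, -62)))) = Add(Rational(1, 3), Mul(Rational(1, 9), Add(8829, 62))) = Add(Rational(1, 3), Mul(Rational(1, 9), 8891)) = Add(Rational(1, 3), Rational(8891, 9)) = Rational(8894, 9) ≈ 988.22)
y = Rational(-1, 10) (y = Mul(4, Pow(Add(-4, Mul(-12, 3)), -1)) = Mul(4, Pow(Add(-4, -36), -1)) = Mul(4, Pow(-40, -1)) = Mul(4, Rational(-1, 40)) = Rational(-1, 10) ≈ -0.10000)
P = Rational(223, 5) (P = Mul(-446, Rational(-1, 10)) = Rational(223, 5) ≈ 44.600)
Mul(-19616, Pow(Mul(Add(L, P), Add(37134, 19931)), -1)) = Mul(-19616, Pow(Mul(Add(Rational(8894, 9), Rational(223, 5)), Add(37134, 19931)), -1)) = Mul(-19616, Pow(Mul(Rational(46477, 45), 57065), -1)) = Mul(-19616, Pow(Rational(530442001, 9), -1)) = Mul(-19616, Rational(9, 530442001)) = Rational(-176544, 530442001)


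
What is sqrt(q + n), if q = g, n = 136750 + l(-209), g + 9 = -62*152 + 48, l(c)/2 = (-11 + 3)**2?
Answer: sqrt(127493) ≈ 357.06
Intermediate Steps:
l(c) = 128 (l(c) = 2*(-11 + 3)**2 = 2*(-8)**2 = 2*64 = 128)
g = -9385 (g = -9 + (-62*152 + 48) = -9 + (-9424 + 48) = -9 - 9376 = -9385)
n = 136878 (n = 136750 + 128 = 136878)
q = -9385
sqrt(q + n) = sqrt(-9385 + 136878) = sqrt(127493)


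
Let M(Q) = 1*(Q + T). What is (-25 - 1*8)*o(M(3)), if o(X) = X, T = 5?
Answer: -264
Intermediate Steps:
M(Q) = 5 + Q (M(Q) = 1*(Q + 5) = 1*(5 + Q) = 5 + Q)
(-25 - 1*8)*o(M(3)) = (-25 - 1*8)*(5 + 3) = (-25 - 8)*8 = -33*8 = -264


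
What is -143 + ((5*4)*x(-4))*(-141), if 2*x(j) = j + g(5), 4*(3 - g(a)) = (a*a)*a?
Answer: 90659/2 ≈ 45330.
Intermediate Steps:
g(a) = 3 - a³/4 (g(a) = 3 - a*a*a/4 = 3 - a²*a/4 = 3 - a³/4)
x(j) = -113/8 + j/2 (x(j) = (j + (3 - ¼*5³))/2 = (j + (3 - ¼*125))/2 = (j + (3 - 125/4))/2 = (j - 113/4)/2 = (-113/4 + j)/2 = -113/8 + j/2)
-143 + ((5*4)*x(-4))*(-141) = -143 + ((5*4)*(-113/8 + (½)*(-4)))*(-141) = -143 + (20*(-113/8 - 2))*(-141) = -143 + (20*(-129/8))*(-141) = -143 - 645/2*(-141) = -143 + 90945/2 = 90659/2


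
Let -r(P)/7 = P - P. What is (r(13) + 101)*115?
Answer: 11615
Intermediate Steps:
r(P) = 0 (r(P) = -7*(P - P) = -7*0 = 0)
(r(13) + 101)*115 = (0 + 101)*115 = 101*115 = 11615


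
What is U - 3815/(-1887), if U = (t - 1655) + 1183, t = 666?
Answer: 369893/1887 ≈ 196.02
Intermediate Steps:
U = 194 (U = (666 - 1655) + 1183 = -989 + 1183 = 194)
U - 3815/(-1887) = 194 - 3815/(-1887) = 194 - 3815*(-1/1887) = 194 + 3815/1887 = 369893/1887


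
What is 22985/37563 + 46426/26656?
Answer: 1178293999/500639664 ≈ 2.3536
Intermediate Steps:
22985/37563 + 46426/26656 = 22985*(1/37563) + 46426*(1/26656) = 22985/37563 + 23213/13328 = 1178293999/500639664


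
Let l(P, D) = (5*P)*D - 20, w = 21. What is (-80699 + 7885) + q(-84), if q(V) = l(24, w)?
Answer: -70314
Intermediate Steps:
l(P, D) = -20 + 5*D*P (l(P, D) = 5*D*P - 20 = -20 + 5*D*P)
q(V) = 2500 (q(V) = -20 + 5*21*24 = -20 + 2520 = 2500)
(-80699 + 7885) + q(-84) = (-80699 + 7885) + 2500 = -72814 + 2500 = -70314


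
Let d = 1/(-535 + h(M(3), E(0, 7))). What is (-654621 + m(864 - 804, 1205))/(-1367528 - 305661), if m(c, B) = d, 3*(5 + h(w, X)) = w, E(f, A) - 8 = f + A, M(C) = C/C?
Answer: 151404486/386984713 ≈ 0.39124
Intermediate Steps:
M(C) = 1
E(f, A) = 8 + A + f (E(f, A) = 8 + (f + A) = 8 + (A + f) = 8 + A + f)
h(w, X) = -5 + w/3
d = -3/1619 (d = 1/(-535 + (-5 + (⅓)*1)) = 1/(-535 + (-5 + ⅓)) = 1/(-535 - 14/3) = 1/(-1619/3) = -3/1619 ≈ -0.0018530)
m(c, B) = -3/1619
(-654621 + m(864 - 804, 1205))/(-1367528 - 305661) = (-654621 - 3/1619)/(-1367528 - 305661) = -1059831402/1619/(-1673189) = -1059831402/1619*(-1/1673189) = 151404486/386984713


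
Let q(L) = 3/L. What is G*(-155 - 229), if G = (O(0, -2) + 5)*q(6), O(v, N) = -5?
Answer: 0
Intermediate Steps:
G = 0 (G = (-5 + 5)*(3/6) = 0*(3*(⅙)) = 0*(½) = 0)
G*(-155 - 229) = 0*(-155 - 229) = 0*(-384) = 0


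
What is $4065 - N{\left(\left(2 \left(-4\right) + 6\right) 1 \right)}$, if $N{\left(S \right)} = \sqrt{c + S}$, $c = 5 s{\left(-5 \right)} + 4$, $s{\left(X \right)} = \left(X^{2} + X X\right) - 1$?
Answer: $4065 - \sqrt{247} \approx 4049.3$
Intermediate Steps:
$s{\left(X \right)} = -1 + 2 X^{2}$ ($s{\left(X \right)} = \left(X^{2} + X^{2}\right) - 1 = 2 X^{2} - 1 = -1 + 2 X^{2}$)
$c = 249$ ($c = 5 \left(-1 + 2 \left(-5\right)^{2}\right) + 4 = 5 \left(-1 + 2 \cdot 25\right) + 4 = 5 \left(-1 + 50\right) + 4 = 5 \cdot 49 + 4 = 245 + 4 = 249$)
$N{\left(S \right)} = \sqrt{249 + S}$
$4065 - N{\left(\left(2 \left(-4\right) + 6\right) 1 \right)} = 4065 - \sqrt{249 + \left(2 \left(-4\right) + 6\right) 1} = 4065 - \sqrt{249 + \left(-8 + 6\right) 1} = 4065 - \sqrt{249 - 2} = 4065 - \sqrt{247}$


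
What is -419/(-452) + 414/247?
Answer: 290621/111644 ≈ 2.6031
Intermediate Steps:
-419/(-452) + 414/247 = -419*(-1/452) + 414*(1/247) = 419/452 + 414/247 = 290621/111644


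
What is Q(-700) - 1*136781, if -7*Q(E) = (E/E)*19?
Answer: -957486/7 ≈ -1.3678e+5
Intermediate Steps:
Q(E) = -19/7 (Q(E) = -E/E*19/7 = -19/7)
Q(-700) - 1*136781 = -19/7 - 1*136781 = -19/7 - 136781 = -957486/7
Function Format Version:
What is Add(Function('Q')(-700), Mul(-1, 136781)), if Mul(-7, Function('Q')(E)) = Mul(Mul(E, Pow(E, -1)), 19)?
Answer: Rational(-957486, 7) ≈ -1.3678e+5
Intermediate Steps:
Function('Q')(E) = Rational(-19, 7) (Function('Q')(E) = Mul(Rational(-1, 7), Mul(Mul(E, Pow(E, -1)), 19)) = Mul(Rational(-1, 7), Mul(1, 19)) = Mul(Rational(-1, 7), 19) = Rational(-19, 7))
Add(Function('Q')(-700), Mul(-1, 136781)) = Add(Rational(-19, 7), Mul(-1, 136781)) = Add(Rational(-19, 7), -136781) = Rational(-957486, 7)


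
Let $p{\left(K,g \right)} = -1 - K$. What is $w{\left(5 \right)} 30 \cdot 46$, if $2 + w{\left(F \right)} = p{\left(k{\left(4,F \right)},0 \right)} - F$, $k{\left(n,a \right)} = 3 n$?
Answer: $-27600$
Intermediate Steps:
$w{\left(F \right)} = -15 - F$ ($w{\left(F \right)} = -2 - \left(1 + 12 + F\right) = -2 - \left(13 + F\right) = -15 - F$)
$w{\left(5 \right)} 30 \cdot 46 = \left(-15 - 5\right) 30 \cdot 46 = \left(-20\right) 30 \cdot 46 = \left(-600\right) 46 = -27600$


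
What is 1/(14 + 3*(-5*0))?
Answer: 1/14 ≈ 0.071429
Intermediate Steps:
1/(14 + 3*(-5*0)) = 1/(14 + 3*0) = 1/(14 + 0) = 1/14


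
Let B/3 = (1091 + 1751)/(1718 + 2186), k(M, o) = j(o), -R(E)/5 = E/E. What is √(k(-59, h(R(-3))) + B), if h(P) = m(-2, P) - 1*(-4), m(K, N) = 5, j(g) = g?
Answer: √2663382/488 ≈ 3.3442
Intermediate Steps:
R(E) = -5 (R(E) = -5*E/E = -5*1 = -5)
h(P) = 9 (h(P) = 5 - 1*(-4) = 5 + 4 = 9)
k(M, o) = o
B = 4263/1952 (B = 3*((1091 + 1751)/(1718 + 2186)) = 3*(2842/3904) = 3*(2842*(1/3904)) = 3*(1421/1952) = 4263/1952 ≈ 2.1839)
√(k(-59, h(R(-3))) + B) = √(9 + 4263/1952) = √(21831/1952) = √2663382/488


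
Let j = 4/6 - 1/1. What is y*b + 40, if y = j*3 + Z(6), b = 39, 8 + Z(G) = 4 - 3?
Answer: -272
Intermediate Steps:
j = -⅓ (j = 4*(⅙) - 1*1 = ⅔ - 1 = -⅓ ≈ -0.33333)
Z(G) = -7 (Z(G) = -8 + (4 - 3) = -8 + 1 = -7)
y = -8 (y = -⅓*3 - 7 = -1 - 7 = -8)
y*b + 40 = -8*39 + 40 = -312 + 40 = -272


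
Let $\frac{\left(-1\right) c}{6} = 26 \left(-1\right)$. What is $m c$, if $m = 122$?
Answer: $19032$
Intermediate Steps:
$c = 156$ ($c = - 6 \cdot 26 \left(-1\right) = \left(-6\right) \left(-26\right) = 156$)
$m c = 122 \cdot 156 = 19032$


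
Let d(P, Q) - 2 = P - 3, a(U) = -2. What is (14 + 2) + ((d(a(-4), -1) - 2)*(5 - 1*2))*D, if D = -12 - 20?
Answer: 496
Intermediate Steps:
d(P, Q) = -1 + P (d(P, Q) = 2 + (P - 3) = 2 + (-3 + P) = -1 + P)
D = -32
(14 + 2) + ((d(a(-4), -1) - 2)*(5 - 1*2))*D = (14 + 2) + (((-1 - 2) - 2)*(5 - 1*2))*(-32) = 16 + ((-3 - 2)*(5 - 2))*(-32) = 16 - 5*3*(-32) = 16 - 15*(-32) = 16 + 480 = 496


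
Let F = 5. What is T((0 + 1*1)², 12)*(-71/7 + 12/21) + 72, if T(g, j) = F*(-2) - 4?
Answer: 206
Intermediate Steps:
T(g, j) = -14 (T(g, j) = 5*(-2) - 4 = -10 - 4 = -14)
T((0 + 1*1)², 12)*(-71/7 + 12/21) + 72 = -14*(-71/7 + 12/21) + 72 = -14*(-71*⅐ + 12*(1/21)) + 72 = -14*(-71/7 + 4/7) + 72 = -14*(-67/7) + 72 = 134 + 72 = 206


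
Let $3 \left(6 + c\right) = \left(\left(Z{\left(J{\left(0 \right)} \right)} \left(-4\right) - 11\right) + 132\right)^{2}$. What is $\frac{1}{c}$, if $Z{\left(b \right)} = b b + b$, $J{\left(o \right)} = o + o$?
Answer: $\frac{3}{14623} \approx 0.00020516$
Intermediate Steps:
$J{\left(o \right)} = 2 o$
$Z{\left(b \right)} = b + b^{2}$ ($Z{\left(b \right)} = b^{2} + b = b + b^{2}$)
$c = \frac{14623}{3}$ ($c = -6 + \frac{\left(\left(2 \cdot 0 \left(1 + 2 \cdot 0\right) \left(-4\right) - 11\right) + 132\right)^{2}}{3} = -6 + \frac{\left(\left(0 \left(1 + 0\right) \left(-4\right) - 11\right) + 132\right)^{2}}{3} = -6 + \frac{\left(\left(0 \cdot 1 \left(-4\right) - 11\right) + 132\right)^{2}}{3} = -6 + \frac{\left(\left(0 \left(-4\right) - 11\right) + 132\right)^{2}}{3} = -6 + \frac{\left(\left(0 - 11\right) + 132\right)^{2}}{3} = -6 + \frac{\left(-11 + 132\right)^{2}}{3} = -6 + \frac{121^{2}}{3} = -6 + \frac{1}{3} \cdot 14641 = -6 + \frac{14641}{3} = \frac{14623}{3} \approx 4874.3$)
$\frac{1}{c} = \frac{1}{\frac{14623}{3}} = \frac{3}{14623}$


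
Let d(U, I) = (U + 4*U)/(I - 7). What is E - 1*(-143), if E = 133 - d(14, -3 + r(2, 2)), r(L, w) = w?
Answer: 1139/4 ≈ 284.75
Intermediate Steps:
d(U, I) = 5*U/(-7 + I) (d(U, I) = (5*U)/(-7 + I) = 5*U/(-7 + I))
E = 567/4 (E = 133 - 5*14/(-7 + (-3 + 2)) = 133 - 5*14/(-7 - 1) = 133 - 5*14/(-8) = 133 - 5*14*(-1)/8 = 133 - 1*(-35/4) = 133 + 35/4 = 567/4 ≈ 141.75)
E - 1*(-143) = 567/4 - 1*(-143) = 567/4 + 143 = 1139/4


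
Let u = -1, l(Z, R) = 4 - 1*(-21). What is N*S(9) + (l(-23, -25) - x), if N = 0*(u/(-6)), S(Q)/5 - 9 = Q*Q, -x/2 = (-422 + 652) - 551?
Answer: -617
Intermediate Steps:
l(Z, R) = 25 (l(Z, R) = 4 + 21 = 25)
x = 642 (x = -2*((-422 + 652) - 551) = -2*(230 - 551) = -2*(-321) = 642)
S(Q) = 45 + 5*Q² (S(Q) = 45 + 5*(Q*Q) = 45 + 5*Q²)
N = 0 (N = 0*(-1/(-6)) = 0*(-1*(-⅙)) = 0*(⅙) = 0)
N*S(9) + (l(-23, -25) - x) = 0*(45 + 5*9²) + (25 - 1*642) = 0*(45 + 5*81) + (25 - 642) = 0*(45 + 405) - 617 = 0*450 - 617 = 0 - 617 = -617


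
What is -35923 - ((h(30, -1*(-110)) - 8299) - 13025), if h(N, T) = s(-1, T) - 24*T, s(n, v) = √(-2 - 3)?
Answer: -11959 - I*√5 ≈ -11959.0 - 2.2361*I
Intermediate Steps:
s(n, v) = I*√5 (s(n, v) = √(-5) = I*√5)
h(N, T) = -24*T + I*√5 (h(N, T) = I*√5 - 24*T = -24*T + I*√5)
-35923 - ((h(30, -1*(-110)) - 8299) - 13025) = -35923 - (((-(-24)*(-110) + I*√5) - 8299) - 13025) = -35923 - (((-24*110 + I*√5) - 8299) - 13025) = -35923 - (((-2640 + I*√5) - 8299) - 13025) = -35923 - ((-10939 + I*√5) - 13025) = -35923 - (-23964 + I*√5) = -35923 + (23964 - I*√5) = -11959 - I*√5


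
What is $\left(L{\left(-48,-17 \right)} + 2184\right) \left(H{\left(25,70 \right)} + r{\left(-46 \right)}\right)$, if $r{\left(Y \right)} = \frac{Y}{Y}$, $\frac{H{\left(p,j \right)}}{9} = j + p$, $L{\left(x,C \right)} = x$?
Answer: $1828416$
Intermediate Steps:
$H{\left(p,j \right)} = 9 j + 9 p$ ($H{\left(p,j \right)} = 9 \left(j + p\right) = 9 j + 9 p$)
$r{\left(Y \right)} = 1$
$\left(L{\left(-48,-17 \right)} + 2184\right) \left(H{\left(25,70 \right)} + r{\left(-46 \right)}\right) = \left(-48 + 2184\right) \left(\left(9 \cdot 70 + 9 \cdot 25\right) + 1\right) = 2136 \left(\left(630 + 225\right) + 1\right) = 2136 \left(855 + 1\right) = 2136 \cdot 856 = 1828416$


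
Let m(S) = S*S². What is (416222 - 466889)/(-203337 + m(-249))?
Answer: 16889/5213862 ≈ 0.0032392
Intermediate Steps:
m(S) = S³
(416222 - 466889)/(-203337 + m(-249)) = (416222 - 466889)/(-203337 + (-249)³) = -50667/(-203337 - 15438249) = -50667/(-15641586) = -50667*(-1/15641586) = 16889/5213862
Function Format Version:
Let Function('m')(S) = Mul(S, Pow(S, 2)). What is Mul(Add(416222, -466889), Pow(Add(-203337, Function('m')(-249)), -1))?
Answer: Rational(16889, 5213862) ≈ 0.0032392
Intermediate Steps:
Function('m')(S) = Pow(S, 3)
Mul(Add(416222, -466889), Pow(Add(-203337, Function('m')(-249)), -1)) = Mul(Add(416222, -466889), Pow(Add(-203337, Pow(-249, 3)), -1)) = Mul(-50667, Pow(Add(-203337, -15438249), -1)) = Mul(-50667, Pow(-15641586, -1)) = Mul(-50667, Rational(-1, 15641586)) = Rational(16889, 5213862)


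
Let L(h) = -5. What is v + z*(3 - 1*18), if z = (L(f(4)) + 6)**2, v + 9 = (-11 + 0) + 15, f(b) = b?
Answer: -20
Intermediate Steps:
v = -5 (v = -9 + ((-11 + 0) + 15) = -9 + (-11 + 15) = -9 + 4 = -5)
z = 1 (z = (-5 + 6)**2 = 1**2 = 1)
v + z*(3 - 1*18) = -5 + 1*(3 - 1*18) = -5 + 1*(3 - 18) = -5 + 1*(-15) = -5 - 15 = -20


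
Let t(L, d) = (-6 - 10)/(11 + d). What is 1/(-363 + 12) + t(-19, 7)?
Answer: -313/351 ≈ -0.89174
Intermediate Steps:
t(L, d) = -16/(11 + d)
1/(-363 + 12) + t(-19, 7) = 1/(-363 + 12) - 16/(11 + 7) = 1/(-351) - 16/18 = -1/351 - 16*1/18 = -1/351 - 8/9 = -313/351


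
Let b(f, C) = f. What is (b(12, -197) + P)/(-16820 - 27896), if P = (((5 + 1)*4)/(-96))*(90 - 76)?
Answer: -17/89432 ≈ -0.00019009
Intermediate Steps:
P = -7/2 (P = ((6*4)*(-1/96))*14 = (24*(-1/96))*14 = -¼*14 = -7/2 ≈ -3.5000)
(b(12, -197) + P)/(-16820 - 27896) = (12 - 7/2)/(-16820 - 27896) = (17/2)/(-44716) = (17/2)*(-1/44716) = -17/89432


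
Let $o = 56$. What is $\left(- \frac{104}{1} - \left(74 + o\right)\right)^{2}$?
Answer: $54756$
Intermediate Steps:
$\left(- \frac{104}{1} - \left(74 + o\right)\right)^{2} = \left(- \frac{104}{1} - 130\right)^{2} = \left(\left(-104\right) 1 - 130\right)^{2} = \left(-104 - 130\right)^{2} = \left(-234\right)^{2} = 54756$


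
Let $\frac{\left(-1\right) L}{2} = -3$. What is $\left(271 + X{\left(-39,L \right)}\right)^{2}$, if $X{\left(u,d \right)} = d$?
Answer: $76729$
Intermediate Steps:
$L = 6$ ($L = \left(-2\right) \left(-3\right) = 6$)
$\left(271 + X{\left(-39,L \right)}\right)^{2} = \left(271 + 6\right)^{2} = 277^{2} = 76729$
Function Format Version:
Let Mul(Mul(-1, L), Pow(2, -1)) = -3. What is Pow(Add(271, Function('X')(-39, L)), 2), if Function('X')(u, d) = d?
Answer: 76729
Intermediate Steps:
L = 6 (L = Mul(-2, -3) = 6)
Pow(Add(271, Function('X')(-39, L)), 2) = Pow(Add(271, 6), 2) = Pow(277, 2) = 76729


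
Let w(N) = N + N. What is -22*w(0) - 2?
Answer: -2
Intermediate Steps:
w(N) = 2*N
-22*w(0) - 2 = -44*0 - 2 = -22*0 - 2 = 0 - 2 = -2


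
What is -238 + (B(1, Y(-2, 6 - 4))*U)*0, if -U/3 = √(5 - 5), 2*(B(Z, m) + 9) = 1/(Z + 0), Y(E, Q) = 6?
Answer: -238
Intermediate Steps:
B(Z, m) = -9 + 1/(2*Z) (B(Z, m) = -9 + 1/(2*(Z + 0)) = -9 + 1/(2*Z))
U = 0 (U = -3*√(5 - 5) = -3*√0 = -3*0 = 0)
-238 + (B(1, Y(-2, 6 - 4))*U)*0 = -238 + ((-9 + (½)/1)*0)*0 = -238 + ((-9 + (½)*1)*0)*0 = -238 + ((-9 + ½)*0)*0 = -238 - 17/2*0*0 = -238 + 0*0 = -238 + 0 = -238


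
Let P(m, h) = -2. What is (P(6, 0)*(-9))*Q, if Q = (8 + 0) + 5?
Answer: 234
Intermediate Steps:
Q = 13 (Q = 8 + 5 = 13)
(P(6, 0)*(-9))*Q = -2*(-9)*13 = 18*13 = 234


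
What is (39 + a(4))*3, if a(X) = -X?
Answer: 105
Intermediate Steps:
(39 + a(4))*3 = (39 - 1*4)*3 = (39 - 4)*3 = 35*3 = 105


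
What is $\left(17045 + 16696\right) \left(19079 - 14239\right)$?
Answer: $163306440$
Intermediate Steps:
$\left(17045 + 16696\right) \left(19079 - 14239\right) = 33741 \cdot 4840 = 163306440$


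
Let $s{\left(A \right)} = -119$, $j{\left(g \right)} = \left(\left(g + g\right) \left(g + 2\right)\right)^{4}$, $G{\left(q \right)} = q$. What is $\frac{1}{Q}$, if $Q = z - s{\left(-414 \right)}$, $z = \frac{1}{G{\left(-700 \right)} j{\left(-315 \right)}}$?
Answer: $\frac{1058370163140916647000000}{125946049413769080992999999} \approx 0.0084034$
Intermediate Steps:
$j{\left(g \right)} = 16 g^{4} \left(2 + g\right)^{4}$ ($j{\left(g \right)} = \left(2 g \left(2 + g\right)\right)^{4} = 16 g^{4} \left(2 + g\right)^{4}$)
$z = - \frac{1}{1058370163140916647000000}$ ($z = \frac{1}{\left(-700\right) 16 \left(-315\right)^{4} \left(2 - 315\right)^{4}} = - \frac{1}{700 \cdot 16 \cdot 9845600625 \left(-313\right)^{4}} = - \frac{1}{700 \cdot 16 \cdot 9845600625 \cdot 9597924961} = - \frac{1}{700 \cdot 1511957375915595210000} = \left(- \frac{1}{700}\right) \frac{1}{1511957375915595210000} = - \frac{1}{1058370163140916647000000} \approx -9.4485 \cdot 10^{-25}$)
$Q = \frac{125946049413769080992999999}{1058370163140916647000000}$ ($Q = - \frac{1}{1058370163140916647000000} - -119 = - \frac{1}{1058370163140916647000000} + 119 = \frac{125946049413769080992999999}{1058370163140916647000000} \approx 119.0$)
$\frac{1}{Q} = \frac{1}{\frac{125946049413769080992999999}{1058370163140916647000000}} = \frac{1058370163140916647000000}{125946049413769080992999999}$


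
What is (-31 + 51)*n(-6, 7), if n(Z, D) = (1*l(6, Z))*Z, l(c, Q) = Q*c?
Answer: 4320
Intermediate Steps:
n(Z, D) = 6*Z**2 (n(Z, D) = (1*(Z*6))*Z = (1*(6*Z))*Z = (6*Z)*Z = 6*Z**2)
(-31 + 51)*n(-6, 7) = (-31 + 51)*(6*(-6)**2) = 20*(6*36) = 20*216 = 4320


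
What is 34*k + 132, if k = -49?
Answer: -1534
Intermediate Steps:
34*k + 132 = 34*(-49) + 132 = -1666 + 132 = -1534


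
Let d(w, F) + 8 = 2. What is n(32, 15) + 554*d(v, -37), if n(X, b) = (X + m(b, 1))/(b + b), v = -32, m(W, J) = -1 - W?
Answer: -49852/15 ≈ -3323.5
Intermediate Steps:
n(X, b) = (-1 + X - b)/(2*b) (n(X, b) = (X + (-1 - b))/(b + b) = (-1 + X - b)/((2*b)) = (-1 + X - b)*(1/(2*b)) = (-1 + X - b)/(2*b))
d(w, F) = -6 (d(w, F) = -8 + 2 = -6)
n(32, 15) + 554*d(v, -37) = (½)*(-1 + 32 - 1*15)/15 + 554*(-6) = (½)*(1/15)*(-1 + 32 - 15) - 3324 = (½)*(1/15)*16 - 3324 = 8/15 - 3324 = -49852/15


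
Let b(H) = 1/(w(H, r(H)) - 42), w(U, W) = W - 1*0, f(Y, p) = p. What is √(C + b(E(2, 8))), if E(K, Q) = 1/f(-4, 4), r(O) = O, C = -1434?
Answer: I*√39993494/167 ≈ 37.869*I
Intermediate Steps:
w(U, W) = W (w(U, W) = W + 0 = W)
E(K, Q) = ¼ (E(K, Q) = 1/4 = 1*(¼) = ¼)
b(H) = 1/(-42 + H) (b(H) = 1/(H - 42) = 1/(-42 + H))
√(C + b(E(2, 8))) = √(-1434 + 1/(-42 + ¼)) = √(-1434 + 1/(-167/4)) = √(-1434 - 4/167) = √(-239482/167) = I*√39993494/167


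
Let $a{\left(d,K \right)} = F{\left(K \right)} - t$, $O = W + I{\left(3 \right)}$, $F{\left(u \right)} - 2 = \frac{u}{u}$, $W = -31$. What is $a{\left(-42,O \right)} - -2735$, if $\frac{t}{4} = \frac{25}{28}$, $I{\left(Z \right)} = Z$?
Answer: $\frac{19141}{7} \approx 2734.4$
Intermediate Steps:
$F{\left(u \right)} = 3$ ($F{\left(u \right)} = 2 + \frac{u}{u} = 2 + 1 = 3$)
$t = \frac{25}{7}$ ($t = 4 \cdot \frac{25}{28} = \frac{25}{7} \approx 3.5714$)
$O = -28$ ($O = -31 + 3 = -28$)
$a{\left(d,K \right)} = - \frac{4}{7}$ ($a{\left(d,K \right)} = 3 - \frac{25}{7} = - \frac{4}{7}$)
$a{\left(-42,O \right)} - -2735 = - \frac{4}{7} - -2735 = - \frac{4}{7} + 2735 = \frac{19141}{7}$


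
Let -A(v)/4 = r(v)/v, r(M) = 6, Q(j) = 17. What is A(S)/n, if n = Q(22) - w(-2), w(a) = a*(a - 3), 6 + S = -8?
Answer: 12/49 ≈ 0.24490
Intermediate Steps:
S = -14 (S = -6 - 8 = -14)
A(v) = -24/v
w(a) = a*(-3 + a)
n = 7 (n = 17 - (-2)*(-3 - 2) = 17 - (-2)*(-5) = 17 - 1*10 = 17 - 10 = 7)
A(S)/n = -24/(-14)/7 = -24*(-1/14)*(⅐) = (12/7)*(⅐) = 12/49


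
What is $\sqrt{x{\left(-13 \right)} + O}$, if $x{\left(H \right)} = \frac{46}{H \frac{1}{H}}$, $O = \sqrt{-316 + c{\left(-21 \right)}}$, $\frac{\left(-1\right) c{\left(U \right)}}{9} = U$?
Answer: $\sqrt{46 + i \sqrt{127}} \approx 6.8323 + 0.82472 i$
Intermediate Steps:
$c{\left(U \right)} = - 9 U$
$O = i \sqrt{127}$ ($O = \sqrt{-316 - -189} = \sqrt{-316 + 189} = \sqrt{-127} = i \sqrt{127} \approx 11.269 i$)
$x{\left(H \right)} = 46$ ($x{\left(H \right)} = \frac{46}{1} = 46 \cdot 1 = 46$)
$\sqrt{x{\left(-13 \right)} + O} = \sqrt{46 + i \sqrt{127}}$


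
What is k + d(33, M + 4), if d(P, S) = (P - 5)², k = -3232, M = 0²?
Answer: -2448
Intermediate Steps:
M = 0
d(P, S) = (-5 + P)²
k + d(33, M + 4) = -3232 + (-5 + 33)² = -3232 + 28² = -3232 + 784 = -2448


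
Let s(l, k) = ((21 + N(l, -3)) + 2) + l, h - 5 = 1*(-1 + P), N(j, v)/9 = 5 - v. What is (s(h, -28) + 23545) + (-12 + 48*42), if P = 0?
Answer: 25648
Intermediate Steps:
N(j, v) = 45 - 9*v (N(j, v) = 9*(5 - v) = 45 - 9*v)
h = 4 (h = 5 + 1*(-1 + 0) = 5 + 1*(-1) = 5 - 1 = 4)
s(l, k) = 95 + l (s(l, k) = ((21 + (45 - 9*(-3))) + 2) + l = ((21 + (45 + 27)) + 2) + l = ((21 + 72) + 2) + l = (93 + 2) + l = 95 + l)
(s(h, -28) + 23545) + (-12 + 48*42) = ((95 + 4) + 23545) + (-12 + 48*42) = (99 + 23545) + (-12 + 2016) = 23644 + 2004 = 25648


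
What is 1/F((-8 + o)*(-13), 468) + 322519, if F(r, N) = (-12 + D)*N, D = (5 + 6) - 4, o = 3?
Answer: 754694459/2340 ≈ 3.2252e+5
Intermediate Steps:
D = 7 (D = 11 - 4 = 7)
F(r, N) = -5*N (F(r, N) = (-12 + 7)*N = -5*N)
1/F((-8 + o)*(-13), 468) + 322519 = 1/(-5*468) + 322519 = 1/(-2340) + 322519 = -1/2340 + 322519 = 754694459/2340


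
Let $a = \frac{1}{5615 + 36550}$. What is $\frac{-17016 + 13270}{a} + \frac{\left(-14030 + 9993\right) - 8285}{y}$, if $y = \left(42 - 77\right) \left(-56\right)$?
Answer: $- \frac{154791094361}{980} \approx -1.5795 \cdot 10^{8}$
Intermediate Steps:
$a = \frac{1}{42165} \approx 2.3716 \cdot 10^{-5}$
$y = 1960$ ($y = \left(-35\right) \left(-56\right) = 1960$)
$\frac{-17016 + 13270}{a} + \frac{\left(-14030 + 9993\right) - 8285}{y} = \left(-17016 + 13270\right) \frac{1}{\frac{1}{42165}} + \frac{\left(-14030 + 9993\right) - 8285}{1960} = \left(-3746\right) 42165 + \left(-4037 - 8285\right) \frac{1}{1960} = -157950090 - \frac{6161}{980} = - \frac{154791094361}{980}$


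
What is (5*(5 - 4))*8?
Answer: 40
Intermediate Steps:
(5*(5 - 4))*8 = (5*1)*8 = 5*8 = 40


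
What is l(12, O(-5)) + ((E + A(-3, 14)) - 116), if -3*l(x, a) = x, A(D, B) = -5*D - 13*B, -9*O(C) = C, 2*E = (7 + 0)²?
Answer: -525/2 ≈ -262.50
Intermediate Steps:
E = 49/2 (E = (7 + 0)²/2 = (½)*7² = (½)*49 = 49/2 ≈ 24.500)
O(C) = -C/9
A(D, B) = -13*B - 5*D
l(x, a) = -x/3
l(12, O(-5)) + ((E + A(-3, 14)) - 116) = -⅓*12 + ((49/2 + (-13*14 - 5*(-3))) - 116) = -4 + ((49/2 + (-182 + 15)) - 116) = -4 + ((49/2 - 167) - 116) = -4 + (-285/2 - 116) = -4 - 517/2 = -525/2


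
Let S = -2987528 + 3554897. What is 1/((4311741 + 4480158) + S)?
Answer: 1/9359268 ≈ 1.0685e-7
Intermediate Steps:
S = 567369
1/((4311741 + 4480158) + S) = 1/((4311741 + 4480158) + 567369) = 1/(8791899 + 567369) = 1/9359268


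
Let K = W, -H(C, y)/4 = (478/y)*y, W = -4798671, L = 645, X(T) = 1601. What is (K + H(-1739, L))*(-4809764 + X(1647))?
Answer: 23081985559029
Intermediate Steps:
H(C, y) = -1912 (H(C, y) = -4*478/y*y = -4*478 = -1912)
K = -4798671
(K + H(-1739, L))*(-4809764 + X(1647)) = (-4798671 - 1912)*(-4809764 + 1601) = -4800583*(-4808163) = 23081985559029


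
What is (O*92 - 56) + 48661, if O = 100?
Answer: 57805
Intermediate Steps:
(O*92 - 56) + 48661 = (100*92 - 56) + 48661 = (9200 - 56) + 48661 = 9144 + 48661 = 57805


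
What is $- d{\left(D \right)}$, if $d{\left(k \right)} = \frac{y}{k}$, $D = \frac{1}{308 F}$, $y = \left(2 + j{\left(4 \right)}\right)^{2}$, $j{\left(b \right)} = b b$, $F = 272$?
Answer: $-27143424$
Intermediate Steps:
$j{\left(b \right)} = b^{2}$
$y = 324$ ($y = \left(2 + 4^{2}\right)^{2} = \left(2 + 16\right)^{2} = 18^{2} = 324$)
$D = \frac{1}{83776}$ ($D = \frac{1}{308 \cdot 272} = \frac{1}{308} \cdot \frac{1}{272} = \frac{1}{83776} \approx 1.1937 \cdot 10^{-5}$)
$d{\left(k \right)} = \frac{324}{k}$
$- d{\left(D \right)} = - 324 \frac{1}{\frac{1}{83776}} = - 324 \cdot 83776 = \left(-1\right) 27143424 = -27143424$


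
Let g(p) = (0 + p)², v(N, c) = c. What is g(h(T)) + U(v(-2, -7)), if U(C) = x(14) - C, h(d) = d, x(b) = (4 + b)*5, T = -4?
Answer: 113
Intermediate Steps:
x(b) = 20 + 5*b
U(C) = 90 - C (U(C) = (20 + 5*14) - C = (20 + 70) - C = 90 - C)
g(p) = p²
g(h(T)) + U(v(-2, -7)) = (-4)² + (90 - 1*(-7)) = 16 + (90 + 7) = 16 + 97 = 113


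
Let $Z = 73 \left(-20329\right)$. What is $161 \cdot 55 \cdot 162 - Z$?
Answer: $2918527$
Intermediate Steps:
$Z = -1484017$
$161 \cdot 55 \cdot 162 - Z = 161 \cdot 55 \cdot 162 - -1484017 = 8855 \cdot 162 + 1484017 = 1434510 + 1484017 = 2918527$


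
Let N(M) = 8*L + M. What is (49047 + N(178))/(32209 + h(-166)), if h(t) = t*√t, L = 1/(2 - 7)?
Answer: 7927182453/5209969885 + 40855422*I*√166/5209969885 ≈ 1.5215 + 0.10103*I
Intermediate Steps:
L = -⅕ (L = 1/(-5) = -⅕ ≈ -0.20000)
h(t) = t^(3/2)
N(M) = -8/5 + M (N(M) = 8*(-⅕) + M = -8/5 + M)
(49047 + N(178))/(32209 + h(-166)) = (49047 + (-8/5 + 178))/(32209 + (-166)^(3/2)) = (49047 + 882/5)/(32209 - 166*I*√166) = 246117/(5*(32209 - 166*I*√166))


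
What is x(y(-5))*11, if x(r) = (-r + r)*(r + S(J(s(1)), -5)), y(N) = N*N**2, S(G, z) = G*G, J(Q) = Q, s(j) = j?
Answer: 0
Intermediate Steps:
S(G, z) = G**2
y(N) = N**3
x(r) = 0 (x(r) = (-r + r)*(r + 1**2) = 0*(r + 1) = 0*(1 + r) = 0)
x(y(-5))*11 = 0*11 = 0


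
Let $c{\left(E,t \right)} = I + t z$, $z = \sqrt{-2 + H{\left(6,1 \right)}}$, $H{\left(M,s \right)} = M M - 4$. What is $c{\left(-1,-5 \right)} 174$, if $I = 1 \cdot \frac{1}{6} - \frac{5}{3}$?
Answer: $-261 - 870 \sqrt{30} \approx -5026.2$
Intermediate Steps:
$H{\left(M,s \right)} = -4 + M^{2}$ ($H{\left(M,s \right)} = M^{2} - 4 = -4 + M^{2}$)
$I = - \frac{3}{2}$ ($I = 1 \cdot \frac{1}{6} - \frac{5}{3} = \frac{1}{6} - \frac{5}{3} = - \frac{3}{2} \approx -1.5$)
$z = \sqrt{30}$ ($z = \sqrt{-2 - \left(4 - 6^{2}\right)} = \sqrt{-2 + \left(-4 + 36\right)} = \sqrt{-2 + 32} = \sqrt{30} \approx 5.4772$)
$c{\left(E,t \right)} = - \frac{3}{2} + t \sqrt{30}$
$c{\left(-1,-5 \right)} 174 = \left(- \frac{3}{2} - 5 \sqrt{30}\right) 174 = -261 - 870 \sqrt{30}$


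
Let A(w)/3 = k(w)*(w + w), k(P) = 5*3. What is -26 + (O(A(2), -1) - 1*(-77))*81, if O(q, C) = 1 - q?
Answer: -8288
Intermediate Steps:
k(P) = 15
A(w) = 90*w (A(w) = 3*(15*(w + w)) = 3*(15*(2*w)) = 3*(30*w) = 90*w)
-26 + (O(A(2), -1) - 1*(-77))*81 = -26 + ((1 - 90*2) - 1*(-77))*81 = -26 + ((1 - 1*180) + 77)*81 = -26 + ((1 - 180) + 77)*81 = -26 + (-179 + 77)*81 = -26 - 102*81 = -26 - 8262 = -8288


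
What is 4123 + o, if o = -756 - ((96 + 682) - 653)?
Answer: 3242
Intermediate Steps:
o = -881 (o = -756 - (778 - 653) = -756 - 1*125 = -756 - 125 = -881)
4123 + o = 4123 - 881 = 3242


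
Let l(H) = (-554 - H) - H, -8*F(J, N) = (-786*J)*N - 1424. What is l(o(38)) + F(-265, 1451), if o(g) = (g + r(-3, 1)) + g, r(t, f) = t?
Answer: -151116483/4 ≈ -3.7779e+7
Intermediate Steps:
o(g) = -3 + 2*g (o(g) = (g - 3) + g = (-3 + g) + g = -3 + 2*g)
F(J, N) = 178 + 393*J*N/4 (F(J, N) = -((-786*J)*N - 1424)/8 = -(-786*J*N - 1424)/8 = -(-1424 - 786*J*N)/8 = 178 + 393*J*N/4)
l(H) = -554 - 2*H
l(o(38)) + F(-265, 1451) = (-554 - 2*(-3 + 2*38)) + (178 + (393/4)*(-265)*1451) = (-554 - 2*(-3 + 76)) + (178 - 151114395/4) = (-554 - 2*73) - 151113683/4 = (-554 - 146) - 151113683/4 = -700 - 151113683/4 = -151116483/4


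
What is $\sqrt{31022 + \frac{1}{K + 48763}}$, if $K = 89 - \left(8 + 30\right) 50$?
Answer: $\frac{\sqrt{17096924564410}}{23476} \approx 176.13$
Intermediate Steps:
$K = -1811$ ($K = 89 - 38 \cdot 50 = 89 - 1900 = -1811$)
$\sqrt{31022 + \frac{1}{K + 48763}} = \sqrt{31022 + \frac{1}{-1811 + 48763}} = \sqrt{31022 + \frac{1}{46952}} = \sqrt{\frac{1456544945}{46952}} = \frac{\sqrt{17096924564410}}{23476}$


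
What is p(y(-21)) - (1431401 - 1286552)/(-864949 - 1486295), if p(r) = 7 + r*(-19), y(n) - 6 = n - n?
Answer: -83812753/783748 ≈ -106.94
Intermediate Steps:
y(n) = 6 (y(n) = 6 + (n - n) = 6 + 0 = 6)
p(r) = 7 - 19*r
p(y(-21)) - (1431401 - 1286552)/(-864949 - 1486295) = (7 - 19*6) - (1431401 - 1286552)/(-864949 - 1486295) = (7 - 114) - 144849/(-2351244) = -107 - 144849*(-1)/2351244 = -107 - 1*(-48283/783748) = -107 + 48283/783748 = -83812753/783748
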